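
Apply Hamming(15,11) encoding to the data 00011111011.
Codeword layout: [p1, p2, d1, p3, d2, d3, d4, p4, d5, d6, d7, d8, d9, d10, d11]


Parity bits: p1=0, p2=1, p3=0, p4=0

010000101111011


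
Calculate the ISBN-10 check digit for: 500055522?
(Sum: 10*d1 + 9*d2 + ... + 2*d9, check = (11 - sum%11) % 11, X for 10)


Weighted sum: 135
135 mod 11 = 3

Check digit: 8


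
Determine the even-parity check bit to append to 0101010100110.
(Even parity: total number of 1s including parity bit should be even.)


Number of 1s in data: 6
Parity bit: 0

0


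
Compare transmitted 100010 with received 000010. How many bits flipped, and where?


XOR: 100000

1 error(s) at position(s): 0


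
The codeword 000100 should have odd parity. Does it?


Number of 1s: 1

Yes, parity is correct (1 ones)


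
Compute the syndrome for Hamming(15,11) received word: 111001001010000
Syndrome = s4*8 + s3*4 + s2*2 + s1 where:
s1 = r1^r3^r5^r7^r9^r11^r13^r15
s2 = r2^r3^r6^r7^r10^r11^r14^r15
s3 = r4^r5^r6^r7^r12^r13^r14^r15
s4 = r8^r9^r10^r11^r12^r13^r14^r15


s1=0, s2=0, s3=1, s4=0

Syndrome = 4 (error at position 4)


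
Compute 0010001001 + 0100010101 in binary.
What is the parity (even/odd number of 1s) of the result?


0010001001 = 137
0100010101 = 277
Sum = 414 = 110011110
1s count = 6

even parity (6 ones in 110011110)


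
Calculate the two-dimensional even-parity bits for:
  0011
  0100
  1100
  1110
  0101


Row parities: 01010
Column parities: 0000

Row P: 01010, Col P: 0000, Corner: 0


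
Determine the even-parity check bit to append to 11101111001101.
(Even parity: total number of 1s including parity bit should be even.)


Number of 1s in data: 10
Parity bit: 0

0


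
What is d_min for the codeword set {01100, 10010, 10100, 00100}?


Comparing all pairs, minimum distance: 1
Can detect 0 errors, correct 0 errors

1


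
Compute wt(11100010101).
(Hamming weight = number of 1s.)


Counting 1s in 11100010101

6


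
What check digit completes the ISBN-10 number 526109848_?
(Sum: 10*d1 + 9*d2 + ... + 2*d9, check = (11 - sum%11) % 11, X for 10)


Weighted sum: 228
228 mod 11 = 8

Check digit: 3


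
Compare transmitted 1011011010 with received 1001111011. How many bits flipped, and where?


XOR: 0010100001

3 error(s) at position(s): 2, 4, 9


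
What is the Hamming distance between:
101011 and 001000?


XOR: 100011
Count of 1s: 3

3


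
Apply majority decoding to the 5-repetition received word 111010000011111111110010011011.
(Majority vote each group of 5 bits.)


Groups: 11101, 00000, 11111, 11111, 00100, 11011
Majority votes: 101101

101101


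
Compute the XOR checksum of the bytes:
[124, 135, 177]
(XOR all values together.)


XOR chain: 124 ^ 135 ^ 177 = 74

74


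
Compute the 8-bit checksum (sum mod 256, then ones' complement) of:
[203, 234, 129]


Sum = 566 mod 256 = 54
Complement = 201

201


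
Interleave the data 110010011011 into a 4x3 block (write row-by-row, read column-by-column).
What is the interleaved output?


Matrix:
  110
  010
  011
  011
Read columns: 100011110011

100011110011


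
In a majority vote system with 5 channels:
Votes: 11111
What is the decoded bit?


Ones: 5 out of 5
Threshold: 3

1 (5/5 voted 1)


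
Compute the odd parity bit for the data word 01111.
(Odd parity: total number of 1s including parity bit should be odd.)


Number of 1s in data: 4
Parity bit: 1

1


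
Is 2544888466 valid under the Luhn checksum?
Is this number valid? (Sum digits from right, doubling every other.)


Luhn sum = 56
56 mod 10 = 6

Invalid (Luhn sum mod 10 = 6)


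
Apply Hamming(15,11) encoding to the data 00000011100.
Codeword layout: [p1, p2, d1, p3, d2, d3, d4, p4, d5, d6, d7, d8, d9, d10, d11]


Parity bits: p1=0, p2=1, p3=0, p4=1

010000010011100


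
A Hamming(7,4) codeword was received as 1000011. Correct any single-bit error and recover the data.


Syndrome = 0: no error detected

Data: 0011 (no errors)


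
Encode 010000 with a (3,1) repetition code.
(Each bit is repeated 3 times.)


Each bit -> 3 copies

000111000000000000


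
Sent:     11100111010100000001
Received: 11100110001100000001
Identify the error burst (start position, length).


XOR: 00000001011000000000

Burst at position 7, length 4


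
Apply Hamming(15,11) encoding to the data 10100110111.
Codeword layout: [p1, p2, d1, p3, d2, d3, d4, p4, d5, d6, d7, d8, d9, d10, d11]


Parity bits: p1=0, p2=0, p3=0, p4=1

001001010110111


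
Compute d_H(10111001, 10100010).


XOR: 00011011
Count of 1s: 4

4


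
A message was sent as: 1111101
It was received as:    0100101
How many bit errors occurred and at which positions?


XOR: 1011000

3 error(s) at position(s): 0, 2, 3


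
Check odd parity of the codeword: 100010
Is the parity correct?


Number of 1s: 2

No, parity error (2 ones)


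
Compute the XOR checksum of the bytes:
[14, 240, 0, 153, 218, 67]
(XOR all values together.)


XOR chain: 14 ^ 240 ^ 0 ^ 153 ^ 218 ^ 67 = 254

254


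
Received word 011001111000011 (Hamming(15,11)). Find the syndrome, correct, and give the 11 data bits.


Syndrome = 0: no error detected

Data: 10111000011 (no errors)


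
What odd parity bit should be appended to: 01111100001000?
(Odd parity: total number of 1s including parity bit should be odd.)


Number of 1s in data: 6
Parity bit: 1

1


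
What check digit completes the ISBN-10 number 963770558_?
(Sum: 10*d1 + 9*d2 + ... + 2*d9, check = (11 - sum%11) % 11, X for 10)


Weighted sum: 310
310 mod 11 = 2

Check digit: 9


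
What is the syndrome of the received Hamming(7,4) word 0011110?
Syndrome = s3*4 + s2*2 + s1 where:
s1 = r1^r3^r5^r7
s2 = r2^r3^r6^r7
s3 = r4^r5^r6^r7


s1=0, s2=0, s3=1

Syndrome = 4 (error at position 4)


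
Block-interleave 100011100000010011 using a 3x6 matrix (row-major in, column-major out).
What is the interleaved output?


Matrix:
  100011
  100000
  010011
Read columns: 110001000000101101

110001000000101101


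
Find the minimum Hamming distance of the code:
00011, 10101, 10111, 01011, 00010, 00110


Comparing all pairs, minimum distance: 1
Can detect 0 errors, correct 0 errors

1


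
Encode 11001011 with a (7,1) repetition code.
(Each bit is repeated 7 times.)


Each bit -> 7 copies

11111111111111000000000000001111111000000011111111111111


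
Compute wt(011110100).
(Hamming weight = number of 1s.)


Counting 1s in 011110100

5


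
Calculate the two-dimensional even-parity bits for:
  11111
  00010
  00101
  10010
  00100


Row parities: 11001
Column parities: 01110

Row P: 11001, Col P: 01110, Corner: 1


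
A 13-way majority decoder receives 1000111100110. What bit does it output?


Ones: 7 out of 13
Threshold: 7

1 (7/13 voted 1)


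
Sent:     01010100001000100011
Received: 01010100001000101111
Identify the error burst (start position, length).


XOR: 00000000000000001100

Burst at position 16, length 2


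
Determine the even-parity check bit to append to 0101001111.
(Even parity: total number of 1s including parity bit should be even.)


Number of 1s in data: 6
Parity bit: 0

0


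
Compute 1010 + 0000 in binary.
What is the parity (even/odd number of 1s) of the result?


1010 = 10
0000 = 0
Sum = 10 = 1010
1s count = 2

even parity (2 ones in 1010)


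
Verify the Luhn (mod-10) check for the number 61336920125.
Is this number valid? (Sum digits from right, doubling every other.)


Luhn sum = 44
44 mod 10 = 4

Invalid (Luhn sum mod 10 = 4)


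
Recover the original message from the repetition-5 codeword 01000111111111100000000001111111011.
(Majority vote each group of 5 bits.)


Groups: 01000, 11111, 11111, 00000, 00000, 11111, 11011
Majority votes: 0110011

0110011


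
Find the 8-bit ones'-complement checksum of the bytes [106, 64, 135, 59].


Sum = 364 mod 256 = 108
Complement = 147

147


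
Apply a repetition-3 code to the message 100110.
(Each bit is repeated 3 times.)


Each bit -> 3 copies

111000000111111000


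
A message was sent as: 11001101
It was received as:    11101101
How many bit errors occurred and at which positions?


XOR: 00100000

1 error(s) at position(s): 2


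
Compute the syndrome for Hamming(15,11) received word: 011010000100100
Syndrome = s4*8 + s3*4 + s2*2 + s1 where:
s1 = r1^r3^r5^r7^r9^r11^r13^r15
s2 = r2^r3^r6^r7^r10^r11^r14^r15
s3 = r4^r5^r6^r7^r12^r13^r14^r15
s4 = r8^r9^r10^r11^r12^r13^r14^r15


s1=1, s2=1, s3=0, s4=0

Syndrome = 3 (error at position 3)


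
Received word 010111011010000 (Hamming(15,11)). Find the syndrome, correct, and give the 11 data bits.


Syndrome = 15: error at position 15

Data: 01101010001 (corrected bit 15)


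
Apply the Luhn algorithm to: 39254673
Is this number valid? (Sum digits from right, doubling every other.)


Luhn sum = 46
46 mod 10 = 6

Invalid (Luhn sum mod 10 = 6)


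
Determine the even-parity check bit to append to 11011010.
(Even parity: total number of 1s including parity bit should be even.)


Number of 1s in data: 5
Parity bit: 1

1


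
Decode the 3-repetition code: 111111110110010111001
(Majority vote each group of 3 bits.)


Groups: 111, 111, 110, 110, 010, 111, 001
Majority votes: 1111010

1111010


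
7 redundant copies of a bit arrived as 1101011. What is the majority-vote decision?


Ones: 5 out of 7
Threshold: 4

1 (5/7 voted 1)


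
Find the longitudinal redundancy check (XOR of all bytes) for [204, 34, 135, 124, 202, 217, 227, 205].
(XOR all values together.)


XOR chain: 204 ^ 34 ^ 135 ^ 124 ^ 202 ^ 217 ^ 227 ^ 205 = 40

40


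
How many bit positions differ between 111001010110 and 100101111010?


XOR: 011100101100
Count of 1s: 6

6


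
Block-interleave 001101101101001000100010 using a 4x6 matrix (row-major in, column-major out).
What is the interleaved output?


Matrix:
  001101
  101101
  001000
  100010
Read columns: 010100001110110000011100

010100001110110000011100


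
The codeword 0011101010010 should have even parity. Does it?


Number of 1s: 6

Yes, parity is correct (6 ones)


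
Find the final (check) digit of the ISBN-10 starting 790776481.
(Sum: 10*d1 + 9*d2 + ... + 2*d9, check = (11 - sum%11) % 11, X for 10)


Weighted sum: 314
314 mod 11 = 6

Check digit: 5


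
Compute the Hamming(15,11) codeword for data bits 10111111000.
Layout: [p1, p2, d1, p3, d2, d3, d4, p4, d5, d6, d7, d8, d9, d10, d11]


Parity bits: p1=0, p2=1, p3=1, p4=0

011101101111000


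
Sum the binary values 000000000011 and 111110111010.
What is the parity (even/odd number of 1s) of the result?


000000000011 = 3
111110111010 = 4026
Sum = 4029 = 111110111101
1s count = 10

even parity (10 ones in 111110111101)


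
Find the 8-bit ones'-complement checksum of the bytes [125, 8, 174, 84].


Sum = 391 mod 256 = 135
Complement = 120

120


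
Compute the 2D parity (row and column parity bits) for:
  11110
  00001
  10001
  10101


Row parities: 0101
Column parities: 11011

Row P: 0101, Col P: 11011, Corner: 0


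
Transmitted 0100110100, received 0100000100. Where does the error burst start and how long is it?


XOR: 0000110000

Burst at position 4, length 2


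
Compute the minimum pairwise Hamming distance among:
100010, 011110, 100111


Comparing all pairs, minimum distance: 2
Can detect 1 errors, correct 0 errors

2


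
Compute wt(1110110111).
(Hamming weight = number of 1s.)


Counting 1s in 1110110111

8


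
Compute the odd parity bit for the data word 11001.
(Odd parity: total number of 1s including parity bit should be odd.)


Number of 1s in data: 3
Parity bit: 0

0


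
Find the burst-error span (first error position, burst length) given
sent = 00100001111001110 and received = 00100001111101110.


XOR: 00000000000100000

Burst at position 11, length 1


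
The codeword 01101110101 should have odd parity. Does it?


Number of 1s: 7

Yes, parity is correct (7 ones)


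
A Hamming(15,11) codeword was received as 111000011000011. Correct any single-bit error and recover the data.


Syndrome = 0: no error detected

Data: 10001000011 (no errors)


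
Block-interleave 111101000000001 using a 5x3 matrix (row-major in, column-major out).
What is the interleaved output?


Matrix:
  111
  101
  000
  000
  001
Read columns: 110001000011001

110001000011001


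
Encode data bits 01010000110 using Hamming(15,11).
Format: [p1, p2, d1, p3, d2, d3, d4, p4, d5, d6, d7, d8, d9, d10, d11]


Parity bits: p1=1, p2=0, p3=0, p4=0

100010100000110


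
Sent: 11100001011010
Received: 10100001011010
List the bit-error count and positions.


XOR: 01000000000000

1 error(s) at position(s): 1


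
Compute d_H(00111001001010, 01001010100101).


XOR: 01110011101111
Count of 1s: 10

10


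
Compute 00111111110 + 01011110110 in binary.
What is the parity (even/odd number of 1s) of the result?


00111111110 = 510
01011110110 = 758
Sum = 1268 = 10011110100
1s count = 6

even parity (6 ones in 10011110100)


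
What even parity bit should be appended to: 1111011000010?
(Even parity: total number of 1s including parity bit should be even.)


Number of 1s in data: 7
Parity bit: 1

1


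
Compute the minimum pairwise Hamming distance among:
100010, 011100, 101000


Comparing all pairs, minimum distance: 2
Can detect 1 errors, correct 0 errors

2


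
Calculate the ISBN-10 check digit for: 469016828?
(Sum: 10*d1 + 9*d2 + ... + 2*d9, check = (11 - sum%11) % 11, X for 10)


Weighted sum: 256
256 mod 11 = 3

Check digit: 8


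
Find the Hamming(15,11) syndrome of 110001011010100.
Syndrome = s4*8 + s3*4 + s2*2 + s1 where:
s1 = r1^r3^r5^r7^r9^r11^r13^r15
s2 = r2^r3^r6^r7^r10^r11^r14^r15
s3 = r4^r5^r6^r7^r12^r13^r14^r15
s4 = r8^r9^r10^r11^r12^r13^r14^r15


s1=0, s2=1, s3=0, s4=0

Syndrome = 2 (error at position 2)


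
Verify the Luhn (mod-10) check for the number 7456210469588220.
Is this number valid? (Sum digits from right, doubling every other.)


Luhn sum = 59
59 mod 10 = 9

Invalid (Luhn sum mod 10 = 9)


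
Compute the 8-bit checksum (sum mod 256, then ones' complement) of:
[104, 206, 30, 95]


Sum = 435 mod 256 = 179
Complement = 76

76


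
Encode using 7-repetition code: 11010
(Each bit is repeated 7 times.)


Each bit -> 7 copies

11111111111111000000011111110000000


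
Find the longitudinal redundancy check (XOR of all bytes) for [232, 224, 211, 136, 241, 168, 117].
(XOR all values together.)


XOR chain: 232 ^ 224 ^ 211 ^ 136 ^ 241 ^ 168 ^ 117 = 127

127


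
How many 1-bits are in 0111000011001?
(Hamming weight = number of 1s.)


Counting 1s in 0111000011001

6


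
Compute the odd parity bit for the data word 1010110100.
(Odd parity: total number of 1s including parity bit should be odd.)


Number of 1s in data: 5
Parity bit: 0

0


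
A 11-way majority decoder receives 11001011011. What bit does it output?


Ones: 7 out of 11
Threshold: 6

1 (7/11 voted 1)


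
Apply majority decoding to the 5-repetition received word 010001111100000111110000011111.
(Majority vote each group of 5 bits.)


Groups: 01000, 11111, 00000, 11111, 00000, 11111
Majority votes: 010101

010101


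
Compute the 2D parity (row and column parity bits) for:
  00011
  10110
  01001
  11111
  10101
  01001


Row parities: 010110
Column parities: 11111

Row P: 010110, Col P: 11111, Corner: 1


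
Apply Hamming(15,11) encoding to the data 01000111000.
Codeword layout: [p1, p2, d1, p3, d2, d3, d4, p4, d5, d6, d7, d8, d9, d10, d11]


Parity bits: p1=0, p2=0, p3=0, p4=1

000010010111000


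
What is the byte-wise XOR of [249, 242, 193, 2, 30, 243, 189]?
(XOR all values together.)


XOR chain: 249 ^ 242 ^ 193 ^ 2 ^ 30 ^ 243 ^ 189 = 152

152


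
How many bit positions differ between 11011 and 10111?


XOR: 01100
Count of 1s: 2

2


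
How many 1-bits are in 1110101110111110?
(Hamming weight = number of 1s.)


Counting 1s in 1110101110111110

12


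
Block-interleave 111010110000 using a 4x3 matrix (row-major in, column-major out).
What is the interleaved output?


Matrix:
  111
  010
  110
  000
Read columns: 101011101000

101011101000


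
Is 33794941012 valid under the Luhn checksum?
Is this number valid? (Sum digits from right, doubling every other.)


Luhn sum = 48
48 mod 10 = 8

Invalid (Luhn sum mod 10 = 8)


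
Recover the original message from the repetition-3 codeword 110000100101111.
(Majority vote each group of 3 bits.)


Groups: 110, 000, 100, 101, 111
Majority votes: 10011

10011


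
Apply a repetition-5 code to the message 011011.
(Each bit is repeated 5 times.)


Each bit -> 5 copies

000001111111111000001111111111


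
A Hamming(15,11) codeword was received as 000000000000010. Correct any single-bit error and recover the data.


Syndrome = 14: error at position 14

Data: 00000000000 (corrected bit 14)


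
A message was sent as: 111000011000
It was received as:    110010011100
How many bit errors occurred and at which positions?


XOR: 001010000100

3 error(s) at position(s): 2, 4, 9


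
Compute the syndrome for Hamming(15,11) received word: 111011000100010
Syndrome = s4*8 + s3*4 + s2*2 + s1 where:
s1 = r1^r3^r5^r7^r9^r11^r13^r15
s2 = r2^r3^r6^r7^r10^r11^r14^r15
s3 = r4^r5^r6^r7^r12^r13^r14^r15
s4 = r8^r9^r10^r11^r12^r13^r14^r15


s1=1, s2=1, s3=1, s4=0

Syndrome = 7 (error at position 7)


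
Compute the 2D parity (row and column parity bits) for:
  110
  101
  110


Row parities: 000
Column parities: 101

Row P: 000, Col P: 101, Corner: 0


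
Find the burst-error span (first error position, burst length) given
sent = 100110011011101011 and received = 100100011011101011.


XOR: 000010000000000000

Burst at position 4, length 1


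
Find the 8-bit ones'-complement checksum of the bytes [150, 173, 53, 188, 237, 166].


Sum = 967 mod 256 = 199
Complement = 56

56


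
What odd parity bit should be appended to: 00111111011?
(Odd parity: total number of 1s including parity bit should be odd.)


Number of 1s in data: 8
Parity bit: 1

1


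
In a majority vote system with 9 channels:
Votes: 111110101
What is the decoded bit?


Ones: 7 out of 9
Threshold: 5

1 (7/9 voted 1)


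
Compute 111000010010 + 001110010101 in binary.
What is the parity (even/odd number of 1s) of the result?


111000010010 = 3602
001110010101 = 917
Sum = 4519 = 1000110100111
1s count = 7

odd parity (7 ones in 1000110100111)


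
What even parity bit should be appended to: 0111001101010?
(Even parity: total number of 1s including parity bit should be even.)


Number of 1s in data: 7
Parity bit: 1

1


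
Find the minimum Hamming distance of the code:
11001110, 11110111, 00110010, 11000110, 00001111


Comparing all pairs, minimum distance: 1
Can detect 0 errors, correct 0 errors

1


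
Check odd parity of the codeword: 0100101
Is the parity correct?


Number of 1s: 3

Yes, parity is correct (3 ones)


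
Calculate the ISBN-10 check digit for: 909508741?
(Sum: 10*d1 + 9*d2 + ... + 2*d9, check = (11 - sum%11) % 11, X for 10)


Weighted sum: 279
279 mod 11 = 4

Check digit: 7


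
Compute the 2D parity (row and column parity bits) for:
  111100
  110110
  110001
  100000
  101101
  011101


Row parities: 001100
Column parities: 101011

Row P: 001100, Col P: 101011, Corner: 0


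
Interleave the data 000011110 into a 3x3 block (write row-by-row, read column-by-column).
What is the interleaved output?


Matrix:
  000
  011
  110
Read columns: 001011010

001011010


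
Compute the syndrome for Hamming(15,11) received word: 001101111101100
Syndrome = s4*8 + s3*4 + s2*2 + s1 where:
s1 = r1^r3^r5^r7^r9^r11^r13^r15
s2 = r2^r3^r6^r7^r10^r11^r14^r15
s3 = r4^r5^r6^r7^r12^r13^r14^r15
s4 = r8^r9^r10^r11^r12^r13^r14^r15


s1=0, s2=0, s3=1, s4=1

Syndrome = 12 (error at position 12)


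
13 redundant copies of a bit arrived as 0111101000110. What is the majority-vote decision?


Ones: 7 out of 13
Threshold: 7

1 (7/13 voted 1)


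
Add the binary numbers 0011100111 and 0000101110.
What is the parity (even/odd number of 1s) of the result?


0011100111 = 231
0000101110 = 46
Sum = 277 = 100010101
1s count = 4

even parity (4 ones in 100010101)


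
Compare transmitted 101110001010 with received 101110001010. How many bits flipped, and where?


XOR: 000000000000

0 errors (received matches sent)


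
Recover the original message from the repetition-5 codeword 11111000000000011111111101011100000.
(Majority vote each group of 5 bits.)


Groups: 11111, 00000, 00000, 11111, 11110, 10111, 00000
Majority votes: 1001110

1001110


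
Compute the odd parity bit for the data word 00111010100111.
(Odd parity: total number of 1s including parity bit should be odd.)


Number of 1s in data: 8
Parity bit: 1

1


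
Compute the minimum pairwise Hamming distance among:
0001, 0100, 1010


Comparing all pairs, minimum distance: 2
Can detect 1 errors, correct 0 errors

2


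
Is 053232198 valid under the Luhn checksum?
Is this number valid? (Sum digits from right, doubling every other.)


Luhn sum = 33
33 mod 10 = 3

Invalid (Luhn sum mod 10 = 3)


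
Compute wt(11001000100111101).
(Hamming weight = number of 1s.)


Counting 1s in 11001000100111101

9


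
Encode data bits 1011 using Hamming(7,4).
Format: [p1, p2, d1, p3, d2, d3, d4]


Parity bits: p1=0, p2=1, p3=0

0110011


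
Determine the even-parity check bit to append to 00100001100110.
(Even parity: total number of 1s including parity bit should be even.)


Number of 1s in data: 5
Parity bit: 1

1


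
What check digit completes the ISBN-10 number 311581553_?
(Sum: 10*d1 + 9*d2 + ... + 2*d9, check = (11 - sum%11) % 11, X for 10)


Weighted sum: 176
176 mod 11 = 0

Check digit: 0


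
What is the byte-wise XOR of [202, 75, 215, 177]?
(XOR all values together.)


XOR chain: 202 ^ 75 ^ 215 ^ 177 = 231

231


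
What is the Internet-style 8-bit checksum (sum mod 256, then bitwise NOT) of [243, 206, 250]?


Sum = 699 mod 256 = 187
Complement = 68

68


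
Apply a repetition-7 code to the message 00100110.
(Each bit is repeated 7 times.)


Each bit -> 7 copies

00000000000000111111100000000000000111111111111110000000


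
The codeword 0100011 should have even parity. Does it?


Number of 1s: 3

No, parity error (3 ones)


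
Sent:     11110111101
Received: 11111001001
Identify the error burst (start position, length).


XOR: 00001110100

Burst at position 4, length 5


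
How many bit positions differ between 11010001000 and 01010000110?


XOR: 10000001110
Count of 1s: 4

4


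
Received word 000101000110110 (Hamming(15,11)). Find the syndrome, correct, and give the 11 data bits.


Syndrome = 0: no error detected

Data: 00100110110 (no errors)


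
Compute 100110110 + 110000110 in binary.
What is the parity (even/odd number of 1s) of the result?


100110110 = 310
110000110 = 390
Sum = 700 = 1010111100
1s count = 6

even parity (6 ones in 1010111100)


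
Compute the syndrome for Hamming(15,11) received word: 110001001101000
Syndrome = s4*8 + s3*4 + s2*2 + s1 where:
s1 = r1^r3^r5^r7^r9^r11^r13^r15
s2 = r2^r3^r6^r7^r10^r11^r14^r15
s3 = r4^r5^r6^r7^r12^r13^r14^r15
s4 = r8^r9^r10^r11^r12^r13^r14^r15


s1=0, s2=1, s3=0, s4=1

Syndrome = 10 (error at position 10)


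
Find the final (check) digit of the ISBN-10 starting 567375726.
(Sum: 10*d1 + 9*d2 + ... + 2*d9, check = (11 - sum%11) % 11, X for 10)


Weighted sum: 294
294 mod 11 = 8

Check digit: 3


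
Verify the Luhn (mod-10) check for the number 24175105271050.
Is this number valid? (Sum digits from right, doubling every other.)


Luhn sum = 38
38 mod 10 = 8

Invalid (Luhn sum mod 10 = 8)


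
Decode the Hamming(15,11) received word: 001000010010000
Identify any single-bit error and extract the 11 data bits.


Syndrome = 0: no error detected

Data: 10000010000 (no errors)


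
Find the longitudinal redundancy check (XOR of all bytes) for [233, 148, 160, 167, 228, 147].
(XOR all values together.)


XOR chain: 233 ^ 148 ^ 160 ^ 167 ^ 228 ^ 147 = 13

13


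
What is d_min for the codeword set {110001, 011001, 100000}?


Comparing all pairs, minimum distance: 2
Can detect 1 errors, correct 0 errors

2


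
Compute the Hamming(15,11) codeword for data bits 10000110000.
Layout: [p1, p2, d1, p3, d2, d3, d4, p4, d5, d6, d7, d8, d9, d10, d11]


Parity bits: p1=0, p2=1, p3=0, p4=0

011000000110000


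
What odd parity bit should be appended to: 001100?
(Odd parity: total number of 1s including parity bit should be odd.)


Number of 1s in data: 2
Parity bit: 1

1


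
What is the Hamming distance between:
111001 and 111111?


XOR: 000110
Count of 1s: 2

2


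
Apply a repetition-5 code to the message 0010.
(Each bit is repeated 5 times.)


Each bit -> 5 copies

00000000001111100000


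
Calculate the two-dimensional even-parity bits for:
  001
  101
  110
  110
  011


Row parities: 10000
Column parities: 111

Row P: 10000, Col P: 111, Corner: 1


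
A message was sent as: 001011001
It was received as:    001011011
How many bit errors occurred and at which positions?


XOR: 000000010

1 error(s) at position(s): 7


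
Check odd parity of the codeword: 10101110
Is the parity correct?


Number of 1s: 5

Yes, parity is correct (5 ones)


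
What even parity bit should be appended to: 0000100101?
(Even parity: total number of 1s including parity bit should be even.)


Number of 1s in data: 3
Parity bit: 1

1


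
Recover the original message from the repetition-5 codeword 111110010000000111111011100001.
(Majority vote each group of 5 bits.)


Groups: 11111, 00100, 00000, 11111, 10111, 00001
Majority votes: 100110

100110


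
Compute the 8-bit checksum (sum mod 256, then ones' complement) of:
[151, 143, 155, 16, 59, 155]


Sum = 679 mod 256 = 167
Complement = 88

88


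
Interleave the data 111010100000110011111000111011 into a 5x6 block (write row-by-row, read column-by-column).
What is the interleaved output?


Matrix:
  111010
  100000
  110011
  111000
  111011
Read columns: 111111011110011000001010100101

111111011110011000001010100101


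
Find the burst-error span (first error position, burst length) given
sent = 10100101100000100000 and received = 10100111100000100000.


XOR: 00000010000000000000

Burst at position 6, length 1


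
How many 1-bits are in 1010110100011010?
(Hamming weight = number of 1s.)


Counting 1s in 1010110100011010

8


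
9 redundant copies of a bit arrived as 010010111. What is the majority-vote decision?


Ones: 5 out of 9
Threshold: 5

1 (5/9 voted 1)


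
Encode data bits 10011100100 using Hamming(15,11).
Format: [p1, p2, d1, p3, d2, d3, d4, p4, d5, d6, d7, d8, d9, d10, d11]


Parity bits: p1=0, p2=1, p3=0, p4=1

011000111100100


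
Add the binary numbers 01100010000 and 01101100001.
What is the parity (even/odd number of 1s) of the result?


01100010000 = 784
01101100001 = 865
Sum = 1649 = 11001110001
1s count = 6

even parity (6 ones in 11001110001)


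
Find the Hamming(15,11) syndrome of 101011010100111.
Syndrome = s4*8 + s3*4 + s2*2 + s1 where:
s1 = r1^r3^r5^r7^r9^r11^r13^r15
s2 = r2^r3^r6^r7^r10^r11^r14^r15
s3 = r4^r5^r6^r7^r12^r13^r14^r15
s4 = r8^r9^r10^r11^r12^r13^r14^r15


s1=1, s2=1, s3=1, s4=1

Syndrome = 15 (error at position 15)


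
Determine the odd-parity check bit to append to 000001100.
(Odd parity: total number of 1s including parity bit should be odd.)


Number of 1s in data: 2
Parity bit: 1

1


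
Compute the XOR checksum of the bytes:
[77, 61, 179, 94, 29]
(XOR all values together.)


XOR chain: 77 ^ 61 ^ 179 ^ 94 ^ 29 = 128

128


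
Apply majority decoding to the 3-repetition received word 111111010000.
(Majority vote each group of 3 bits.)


Groups: 111, 111, 010, 000
Majority votes: 1100

1100


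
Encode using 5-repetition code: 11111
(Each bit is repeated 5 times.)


Each bit -> 5 copies

1111111111111111111111111


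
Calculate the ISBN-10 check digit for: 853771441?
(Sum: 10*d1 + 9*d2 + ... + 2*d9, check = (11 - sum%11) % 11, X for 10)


Weighted sum: 275
275 mod 11 = 0

Check digit: 0


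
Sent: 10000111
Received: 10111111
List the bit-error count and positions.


XOR: 00111000

3 error(s) at position(s): 2, 3, 4


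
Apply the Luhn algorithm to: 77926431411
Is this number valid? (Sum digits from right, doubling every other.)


Luhn sum = 51
51 mod 10 = 1

Invalid (Luhn sum mod 10 = 1)


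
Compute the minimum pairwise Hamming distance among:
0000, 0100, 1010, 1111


Comparing all pairs, minimum distance: 1
Can detect 0 errors, correct 0 errors

1


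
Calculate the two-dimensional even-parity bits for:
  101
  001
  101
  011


Row parities: 0100
Column parities: 010

Row P: 0100, Col P: 010, Corner: 1


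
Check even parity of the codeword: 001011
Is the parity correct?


Number of 1s: 3

No, parity error (3 ones)


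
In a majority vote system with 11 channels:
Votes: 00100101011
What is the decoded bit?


Ones: 5 out of 11
Threshold: 6

0 (5/11 voted 1)


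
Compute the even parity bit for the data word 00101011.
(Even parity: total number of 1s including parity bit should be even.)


Number of 1s in data: 4
Parity bit: 0

0


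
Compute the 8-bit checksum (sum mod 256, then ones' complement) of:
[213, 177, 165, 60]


Sum = 615 mod 256 = 103
Complement = 152

152


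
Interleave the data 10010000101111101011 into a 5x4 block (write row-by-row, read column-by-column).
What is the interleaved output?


Matrix:
  1001
  0000
  1011
  1110
  1011
Read columns: 10111000100011110101

10111000100011110101


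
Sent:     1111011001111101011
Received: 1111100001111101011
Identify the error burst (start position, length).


XOR: 0000111000000000000

Burst at position 4, length 3


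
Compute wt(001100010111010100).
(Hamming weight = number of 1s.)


Counting 1s in 001100010111010100

8


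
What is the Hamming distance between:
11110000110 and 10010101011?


XOR: 01100101101
Count of 1s: 6

6


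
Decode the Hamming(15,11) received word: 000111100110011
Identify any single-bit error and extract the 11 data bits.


Syndrome = 0: no error detected

Data: 01110110011 (no errors)


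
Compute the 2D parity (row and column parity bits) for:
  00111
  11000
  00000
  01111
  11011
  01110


Row parities: 100001
Column parities: 00101

Row P: 100001, Col P: 00101, Corner: 0


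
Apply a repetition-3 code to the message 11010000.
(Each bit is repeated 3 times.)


Each bit -> 3 copies

111111000111000000000000


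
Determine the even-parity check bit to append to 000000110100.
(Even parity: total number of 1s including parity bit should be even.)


Number of 1s in data: 3
Parity bit: 1

1


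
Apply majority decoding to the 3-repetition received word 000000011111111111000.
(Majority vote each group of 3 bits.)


Groups: 000, 000, 011, 111, 111, 111, 000
Majority votes: 0011110

0011110


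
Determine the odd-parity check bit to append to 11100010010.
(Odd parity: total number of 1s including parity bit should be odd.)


Number of 1s in data: 5
Parity bit: 0

0


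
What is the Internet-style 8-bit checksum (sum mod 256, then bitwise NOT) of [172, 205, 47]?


Sum = 424 mod 256 = 168
Complement = 87

87


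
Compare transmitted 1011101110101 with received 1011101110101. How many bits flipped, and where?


XOR: 0000000000000

0 errors (received matches sent)


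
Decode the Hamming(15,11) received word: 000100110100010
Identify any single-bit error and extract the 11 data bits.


Syndrome = 15: error at position 15

Data: 00010100011 (corrected bit 15)


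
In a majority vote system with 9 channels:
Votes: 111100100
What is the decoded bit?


Ones: 5 out of 9
Threshold: 5

1 (5/9 voted 1)


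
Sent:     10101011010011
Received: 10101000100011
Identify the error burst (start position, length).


XOR: 00000011110000

Burst at position 6, length 4


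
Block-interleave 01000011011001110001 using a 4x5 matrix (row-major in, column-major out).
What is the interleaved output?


Matrix:
  01000
  01101
  10011
  10001
Read columns: 00111100010000100111

00111100010000100111


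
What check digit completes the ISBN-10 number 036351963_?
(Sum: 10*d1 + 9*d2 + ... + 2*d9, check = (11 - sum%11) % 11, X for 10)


Weighted sum: 191
191 mod 11 = 4

Check digit: 7


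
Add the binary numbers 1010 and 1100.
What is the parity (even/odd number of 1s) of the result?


1010 = 10
1100 = 12
Sum = 22 = 10110
1s count = 3

odd parity (3 ones in 10110)


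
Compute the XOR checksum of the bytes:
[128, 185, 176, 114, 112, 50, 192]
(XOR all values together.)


XOR chain: 128 ^ 185 ^ 176 ^ 114 ^ 112 ^ 50 ^ 192 = 121

121


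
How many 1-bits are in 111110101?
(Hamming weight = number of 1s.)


Counting 1s in 111110101

7


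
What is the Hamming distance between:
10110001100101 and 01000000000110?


XOR: 11110001100011
Count of 1s: 8

8


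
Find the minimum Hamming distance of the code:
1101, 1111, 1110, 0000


Comparing all pairs, minimum distance: 1
Can detect 0 errors, correct 0 errors

1


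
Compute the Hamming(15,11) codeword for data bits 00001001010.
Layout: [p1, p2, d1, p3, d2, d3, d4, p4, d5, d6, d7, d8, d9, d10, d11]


Parity bits: p1=1, p2=1, p3=0, p4=1

110000011001010


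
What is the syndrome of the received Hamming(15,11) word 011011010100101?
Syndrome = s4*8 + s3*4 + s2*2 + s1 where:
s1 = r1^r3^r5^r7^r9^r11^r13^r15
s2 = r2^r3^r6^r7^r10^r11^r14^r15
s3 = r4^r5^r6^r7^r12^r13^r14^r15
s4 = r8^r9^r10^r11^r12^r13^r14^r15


s1=0, s2=1, s3=0, s4=0

Syndrome = 2 (error at position 2)


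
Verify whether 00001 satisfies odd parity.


Number of 1s: 1

Yes, parity is correct (1 ones)


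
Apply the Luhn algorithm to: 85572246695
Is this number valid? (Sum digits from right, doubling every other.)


Luhn sum = 52
52 mod 10 = 2

Invalid (Luhn sum mod 10 = 2)


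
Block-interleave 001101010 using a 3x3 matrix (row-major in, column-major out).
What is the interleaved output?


Matrix:
  001
  101
  010
Read columns: 010001110

010001110


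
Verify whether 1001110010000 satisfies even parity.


Number of 1s: 5

No, parity error (5 ones)


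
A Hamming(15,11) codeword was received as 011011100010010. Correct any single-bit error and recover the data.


Syndrome = 0: no error detected

Data: 11110010010 (no errors)


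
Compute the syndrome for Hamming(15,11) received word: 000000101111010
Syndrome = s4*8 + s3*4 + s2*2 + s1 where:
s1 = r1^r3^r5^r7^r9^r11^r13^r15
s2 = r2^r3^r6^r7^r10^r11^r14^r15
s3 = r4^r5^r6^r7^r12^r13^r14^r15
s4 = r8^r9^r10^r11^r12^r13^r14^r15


s1=1, s2=0, s3=1, s4=1

Syndrome = 13 (error at position 13)


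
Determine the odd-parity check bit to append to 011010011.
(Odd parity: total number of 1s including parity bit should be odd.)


Number of 1s in data: 5
Parity bit: 0

0


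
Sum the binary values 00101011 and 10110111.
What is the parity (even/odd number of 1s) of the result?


00101011 = 43
10110111 = 183
Sum = 226 = 11100010
1s count = 4

even parity (4 ones in 11100010)


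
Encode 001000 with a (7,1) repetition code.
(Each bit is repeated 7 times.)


Each bit -> 7 copies

000000000000001111111000000000000000000000


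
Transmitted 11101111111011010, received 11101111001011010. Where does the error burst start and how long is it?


XOR: 00000000110000000

Burst at position 8, length 2


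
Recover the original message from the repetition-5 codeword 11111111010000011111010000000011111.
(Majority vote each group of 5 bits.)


Groups: 11111, 11101, 00000, 11111, 01000, 00000, 11111
Majority votes: 1101001

1101001


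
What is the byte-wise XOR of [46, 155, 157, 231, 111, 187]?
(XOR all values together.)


XOR chain: 46 ^ 155 ^ 157 ^ 231 ^ 111 ^ 187 = 27

27


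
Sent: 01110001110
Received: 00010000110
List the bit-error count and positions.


XOR: 01100001000

3 error(s) at position(s): 1, 2, 7


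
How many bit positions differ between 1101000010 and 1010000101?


XOR: 0111000111
Count of 1s: 6

6


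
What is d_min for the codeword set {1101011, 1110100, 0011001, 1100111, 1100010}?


Comparing all pairs, minimum distance: 2
Can detect 1 errors, correct 0 errors

2


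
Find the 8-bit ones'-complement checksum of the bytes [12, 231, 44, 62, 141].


Sum = 490 mod 256 = 234
Complement = 21

21


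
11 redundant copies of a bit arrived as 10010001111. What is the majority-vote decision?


Ones: 6 out of 11
Threshold: 6

1 (6/11 voted 1)


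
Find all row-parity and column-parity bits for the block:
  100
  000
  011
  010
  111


Row parities: 10011
Column parities: 010

Row P: 10011, Col P: 010, Corner: 1


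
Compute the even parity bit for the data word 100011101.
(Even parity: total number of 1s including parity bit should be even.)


Number of 1s in data: 5
Parity bit: 1

1


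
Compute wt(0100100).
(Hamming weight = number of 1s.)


Counting 1s in 0100100

2


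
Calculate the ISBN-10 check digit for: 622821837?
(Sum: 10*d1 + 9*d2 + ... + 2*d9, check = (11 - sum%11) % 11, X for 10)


Weighted sum: 222
222 mod 11 = 2

Check digit: 9


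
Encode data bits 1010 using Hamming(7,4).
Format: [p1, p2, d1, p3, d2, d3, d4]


Parity bits: p1=1, p2=0, p3=1

1011010


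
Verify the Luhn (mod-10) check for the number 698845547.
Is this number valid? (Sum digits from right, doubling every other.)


Luhn sum = 55
55 mod 10 = 5

Invalid (Luhn sum mod 10 = 5)


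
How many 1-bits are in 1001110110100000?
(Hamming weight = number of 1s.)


Counting 1s in 1001110110100000

7


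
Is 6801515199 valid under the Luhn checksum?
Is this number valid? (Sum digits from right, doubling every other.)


Luhn sum = 34
34 mod 10 = 4

Invalid (Luhn sum mod 10 = 4)


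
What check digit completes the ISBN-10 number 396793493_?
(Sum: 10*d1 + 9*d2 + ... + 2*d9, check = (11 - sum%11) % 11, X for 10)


Weighted sum: 326
326 mod 11 = 7

Check digit: 4


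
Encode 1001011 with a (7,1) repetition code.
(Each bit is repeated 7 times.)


Each bit -> 7 copies

1111111000000000000001111111000000011111111111111


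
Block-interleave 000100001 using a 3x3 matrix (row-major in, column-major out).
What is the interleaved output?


Matrix:
  000
  100
  001
Read columns: 010000001

010000001


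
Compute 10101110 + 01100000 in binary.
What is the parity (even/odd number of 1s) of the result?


10101110 = 174
01100000 = 96
Sum = 270 = 100001110
1s count = 4

even parity (4 ones in 100001110)


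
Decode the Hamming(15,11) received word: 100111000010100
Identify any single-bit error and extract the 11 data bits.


Syndrome = 0: no error detected

Data: 01100010100 (no errors)


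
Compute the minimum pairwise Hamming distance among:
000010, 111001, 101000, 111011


Comparing all pairs, minimum distance: 1
Can detect 0 errors, correct 0 errors

1


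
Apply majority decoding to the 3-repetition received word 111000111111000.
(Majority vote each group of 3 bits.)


Groups: 111, 000, 111, 111, 000
Majority votes: 10110

10110


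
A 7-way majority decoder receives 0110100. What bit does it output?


Ones: 3 out of 7
Threshold: 4

0 (3/7 voted 1)
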